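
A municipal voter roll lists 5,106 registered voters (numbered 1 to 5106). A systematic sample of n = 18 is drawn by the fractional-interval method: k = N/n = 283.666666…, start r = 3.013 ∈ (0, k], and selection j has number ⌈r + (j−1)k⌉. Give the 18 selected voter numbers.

j=1: r + 0k = 3.013 → ⌈·⌉ = 4
j=2: r + 1k = 286.679666… → ⌈·⌉ = 287
j=3: r + 2k = 570.346333… → ⌈·⌉ = 571
j=4: r + 3k = 854.013 → ⌈·⌉ = 855
j=5: r + 4k = 1137.679666… → ⌈·⌉ = 1138
j=6: r + 5k = 1421.346333… → ⌈·⌉ = 1422
j=7: r + 6k = 1705.013 → ⌈·⌉ = 1706
j=8: r + 7k = 1988.679666… → ⌈·⌉ = 1989
j=9: r + 8k = 2272.346333… → ⌈·⌉ = 2273
j=10: r + 9k = 2556.013 → ⌈·⌉ = 2557
j=11: r + 10k = 2839.679666… → ⌈·⌉ = 2840
j=12: r + 11k = 3123.346333… → ⌈·⌉ = 3124
j=13: r + 12k = 3407.013 → ⌈·⌉ = 3408
j=14: r + 13k = 3690.679666… → ⌈·⌉ = 3691
j=15: r + 14k = 3974.346333… → ⌈·⌉ = 3975
j=16: r + 15k = 4258.013 → ⌈·⌉ = 4259
j=17: r + 16k = 4541.679666… → ⌈·⌉ = 4542
j=18: r + 17k = 4825.346333… → ⌈·⌉ = 4826

4, 287, 571, 855, 1138, 1422, 1706, 1989, 2273, 2557, 2840, 3124, 3408, 3691, 3975, 4259, 4542, 4826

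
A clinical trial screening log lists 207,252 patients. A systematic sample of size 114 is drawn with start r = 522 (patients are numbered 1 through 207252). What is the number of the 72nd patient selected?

k = 207252/114 = 1818
72nd selection = r + (72−1)·k = 522 + 71×1818 = 522 + 129078 = 129600

129600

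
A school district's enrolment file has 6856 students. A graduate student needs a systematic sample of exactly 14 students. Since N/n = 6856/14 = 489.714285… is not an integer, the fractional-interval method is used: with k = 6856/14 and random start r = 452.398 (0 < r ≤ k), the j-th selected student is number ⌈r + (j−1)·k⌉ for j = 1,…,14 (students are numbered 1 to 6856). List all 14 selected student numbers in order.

j=1: r + 0k = 452.398 → ⌈·⌉ = 453
j=2: r + 1k = 942.112285… → ⌈·⌉ = 943
j=3: r + 2k = 1431.826571… → ⌈·⌉ = 1432
j=4: r + 3k = 1921.540857… → ⌈·⌉ = 1922
j=5: r + 4k = 2411.255142… → ⌈·⌉ = 2412
j=6: r + 5k = 2900.969428… → ⌈·⌉ = 2901
j=7: r + 6k = 3390.683714… → ⌈·⌉ = 3391
j=8: r + 7k = 3880.398 → ⌈·⌉ = 3881
j=9: r + 8k = 4370.112285… → ⌈·⌉ = 4371
j=10: r + 9k = 4859.826571… → ⌈·⌉ = 4860
j=11: r + 10k = 5349.540857… → ⌈·⌉ = 5350
j=12: r + 11k = 5839.255142… → ⌈·⌉ = 5840
j=13: r + 12k = 6328.969428… → ⌈·⌉ = 6329
j=14: r + 13k = 6818.683714… → ⌈·⌉ = 6819

453, 943, 1432, 1922, 2412, 2901, 3391, 3881, 4371, 4860, 5350, 5840, 6329, 6819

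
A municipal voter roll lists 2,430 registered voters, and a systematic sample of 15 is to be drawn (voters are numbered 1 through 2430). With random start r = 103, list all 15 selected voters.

k = N/n = 2430/15 = 162
voter 1: 103
voter 2: 103 + 162 = 265
voter 3: 265 + 162 = 427
voter 4: 427 + 162 = 589
voter 5: 589 + 162 = 751
voter 6: 751 + 162 = 913
voter 7: 913 + 162 = 1075
voter 8: 1075 + 162 = 1237
voter 9: 1237 + 162 = 1399
voter 10: 1399 + 162 = 1561
voter 11: 1561 + 162 = 1723
voter 12: 1723 + 162 = 1885
voter 13: 1885 + 162 = 2047
voter 14: 2047 + 162 = 2209
voter 15: 2209 + 162 = 2371

103, 265, 427, 589, 751, 913, 1075, 1237, 1399, 1561, 1723, 1885, 2047, 2209, 2371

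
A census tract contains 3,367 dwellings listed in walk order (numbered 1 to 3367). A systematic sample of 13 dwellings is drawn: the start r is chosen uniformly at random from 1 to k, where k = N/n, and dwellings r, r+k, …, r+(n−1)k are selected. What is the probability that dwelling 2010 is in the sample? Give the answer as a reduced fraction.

1/259

k = 3367/13 = 259.
Dwelling 2010 is selected iff r ≡ 2010 (mod 259); exactly one such r in {1,…,259}.
Inclusion probability = 1/259.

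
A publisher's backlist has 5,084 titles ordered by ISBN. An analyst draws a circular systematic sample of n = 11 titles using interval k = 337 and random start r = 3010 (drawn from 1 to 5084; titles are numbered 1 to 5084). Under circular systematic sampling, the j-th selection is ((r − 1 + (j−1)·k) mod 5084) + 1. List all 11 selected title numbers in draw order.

3010, 3347, 3684, 4021, 4358, 4695, 5032, 285, 622, 959, 1296

Selection 1: 3010
Selection 2: 3010 + 337 = 3347
Selection 3: 3347 + 337 = 3684
Selection 4: 3684 + 337 = 4021
Selection 5: 4021 + 337 = 4358
Selection 6: 4358 + 337 = 4695
Selection 7: 4695 + 337 = 5032
Selection 8: 5032 + 337 = 5369 → 5369 − 5084 = 285
Selection 9: 285 + 337 = 622
Selection 10: 622 + 337 = 959
Selection 11: 959 + 337 = 1296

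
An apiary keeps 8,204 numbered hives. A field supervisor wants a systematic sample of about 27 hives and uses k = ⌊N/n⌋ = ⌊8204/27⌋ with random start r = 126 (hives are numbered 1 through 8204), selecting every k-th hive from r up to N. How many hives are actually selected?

27

k = ⌊8204/27⌋ = 303
Achieved size = ⌊(8204 − 126)/303⌋ + 1 = ⌊8078/303⌋ + 1 = 26 + 1 = 27
(last selection: 126 + 26×303 = 8004 ≤ 8204; next would be 8307 > 8204)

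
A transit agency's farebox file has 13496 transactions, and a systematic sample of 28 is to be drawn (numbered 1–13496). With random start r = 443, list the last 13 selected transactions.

k = N/n = 13496/28 = 482
16th selection = 443 + 15×482 = 7673
17th: 7673 + 482 = 8155
18th: 8155 + 482 = 8637
19th: 8637 + 482 = 9119
20th: 9119 + 482 = 9601
21st: 9601 + 482 = 10083
22nd: 10083 + 482 = 10565
23rd: 10565 + 482 = 11047
24th: 11047 + 482 = 11529
25th: 11529 + 482 = 12011
26th: 12011 + 482 = 12493
27th: 12493 + 482 = 12975
28th: 12975 + 482 = 13457

7673, 8155, 8637, 9119, 9601, 10083, 10565, 11047, 11529, 12011, 12493, 12975, 13457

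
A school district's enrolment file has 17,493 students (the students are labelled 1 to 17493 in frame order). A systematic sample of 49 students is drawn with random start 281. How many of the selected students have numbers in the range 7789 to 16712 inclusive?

25

k = 17493/49 = 357
First selection ≥ 7789: 281 + ⌈(7789−281)/357⌉·357 = 281 + 22×357 = 8135
Last selection ≤ 16712: 281 + ⌊(16712−281)/357⌋·357 = 281 + 46×357 = 16703
Count = 46 − 22 + 1 = 25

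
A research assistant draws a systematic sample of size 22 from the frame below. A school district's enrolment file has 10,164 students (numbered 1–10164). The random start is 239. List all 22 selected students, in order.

239, 701, 1163, 1625, 2087, 2549, 3011, 3473, 3935, 4397, 4859, 5321, 5783, 6245, 6707, 7169, 7631, 8093, 8555, 9017, 9479, 9941

k = N/n = 10164/22 = 462
student 1: 239
student 2: 239 + 462 = 701
student 3: 701 + 462 = 1163
student 4: 1163 + 462 = 1625
student 5: 1625 + 462 = 2087
student 6: 2087 + 462 = 2549
student 7: 2549 + 462 = 3011
student 8: 3011 + 462 = 3473
student 9: 3473 + 462 = 3935
student 10: 3935 + 462 = 4397
student 11: 4397 + 462 = 4859
student 12: 4859 + 462 = 5321
student 13: 5321 + 462 = 5783
student 14: 5783 + 462 = 6245
student 15: 6245 + 462 = 6707
student 16: 6707 + 462 = 7169
student 17: 7169 + 462 = 7631
student 18: 7631 + 462 = 8093
student 19: 8093 + 462 = 8555
student 20: 8555 + 462 = 9017
student 21: 9017 + 462 = 9479
student 22: 9479 + 462 = 9941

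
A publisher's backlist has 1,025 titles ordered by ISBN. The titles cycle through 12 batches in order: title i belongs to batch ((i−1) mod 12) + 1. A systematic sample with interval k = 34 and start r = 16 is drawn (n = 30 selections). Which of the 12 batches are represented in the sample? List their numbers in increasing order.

Consecutive selections differ by k = 34, so their batch numbers differ by 34 mod 12 = 10.
gcd(34, 12) = 2, so the sample visits 12/2 = 6 distinct residues mod 12.
Start 16 is batch 4; the batches hit are 2, 4, 6, 8, 10, 12.

2, 4, 6, 8, 10, 12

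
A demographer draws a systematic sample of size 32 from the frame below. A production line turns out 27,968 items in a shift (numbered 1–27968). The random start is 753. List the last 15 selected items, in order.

k = N/n = 27968/32 = 874
18th selection = 753 + 17×874 = 15611
19th: 15611 + 874 = 16485
20th: 16485 + 874 = 17359
21st: 17359 + 874 = 18233
22nd: 18233 + 874 = 19107
23rd: 19107 + 874 = 19981
24th: 19981 + 874 = 20855
25th: 20855 + 874 = 21729
26th: 21729 + 874 = 22603
27th: 22603 + 874 = 23477
28th: 23477 + 874 = 24351
29th: 24351 + 874 = 25225
30th: 25225 + 874 = 26099
31st: 26099 + 874 = 26973
32nd: 26973 + 874 = 27847

15611, 16485, 17359, 18233, 19107, 19981, 20855, 21729, 22603, 23477, 24351, 25225, 26099, 26973, 27847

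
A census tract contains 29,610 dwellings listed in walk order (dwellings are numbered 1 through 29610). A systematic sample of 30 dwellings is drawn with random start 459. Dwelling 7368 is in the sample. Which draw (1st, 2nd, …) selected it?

8

k = 29610/30 = 987
position = (7368 − 459)/987 + 1 = 6909/987 + 1 = 7 + 1 = 8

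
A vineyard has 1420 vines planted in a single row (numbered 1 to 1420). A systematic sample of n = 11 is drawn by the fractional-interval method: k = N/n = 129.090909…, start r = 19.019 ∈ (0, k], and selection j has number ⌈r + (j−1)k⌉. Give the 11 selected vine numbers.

j=1: r + 0k = 19.019 → ⌈·⌉ = 20
j=2: r + 1k = 148.109909… → ⌈·⌉ = 149
j=3: r + 2k = 277.200818… → ⌈·⌉ = 278
j=4: r + 3k = 406.291727… → ⌈·⌉ = 407
j=5: r + 4k = 535.382636… → ⌈·⌉ = 536
j=6: r + 5k = 664.473545… → ⌈·⌉ = 665
j=7: r + 6k = 793.564454… → ⌈·⌉ = 794
j=8: r + 7k = 922.655363… → ⌈·⌉ = 923
j=9: r + 8k = 1051.746272… → ⌈·⌉ = 1052
j=10: r + 9k = 1180.837181… → ⌈·⌉ = 1181
j=11: r + 10k = 1309.928090… → ⌈·⌉ = 1310

20, 149, 278, 407, 536, 665, 794, 923, 1052, 1181, 1310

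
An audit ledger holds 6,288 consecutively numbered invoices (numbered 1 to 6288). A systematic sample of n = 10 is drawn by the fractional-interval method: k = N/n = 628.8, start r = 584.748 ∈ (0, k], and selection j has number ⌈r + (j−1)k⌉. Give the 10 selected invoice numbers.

j=1: r + 0k = 584.748 → ⌈·⌉ = 585
j=2: r + 1k = 1213.548 → ⌈·⌉ = 1214
j=3: r + 2k = 1842.348 → ⌈·⌉ = 1843
j=4: r + 3k = 2471.148 → ⌈·⌉ = 2472
j=5: r + 4k = 3099.948 → ⌈·⌉ = 3100
j=6: r + 5k = 3728.748 → ⌈·⌉ = 3729
j=7: r + 6k = 4357.548 → ⌈·⌉ = 4358
j=8: r + 7k = 4986.348 → ⌈·⌉ = 4987
j=9: r + 8k = 5615.148 → ⌈·⌉ = 5616
j=10: r + 9k = 6243.948 → ⌈·⌉ = 6244

585, 1214, 1843, 2472, 3100, 3729, 4358, 4987, 5616, 6244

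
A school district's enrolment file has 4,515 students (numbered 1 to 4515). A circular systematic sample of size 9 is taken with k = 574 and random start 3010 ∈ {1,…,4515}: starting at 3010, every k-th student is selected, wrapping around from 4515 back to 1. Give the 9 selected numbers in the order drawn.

3010, 3584, 4158, 217, 791, 1365, 1939, 2513, 3087

Selection 1: 3010
Selection 2: 3010 + 574 = 3584
Selection 3: 3584 + 574 = 4158
Selection 4: 4158 + 574 = 4732 → 4732 − 4515 = 217
Selection 5: 217 + 574 = 791
Selection 6: 791 + 574 = 1365
Selection 7: 1365 + 574 = 1939
Selection 8: 1939 + 574 = 2513
Selection 9: 2513 + 574 = 3087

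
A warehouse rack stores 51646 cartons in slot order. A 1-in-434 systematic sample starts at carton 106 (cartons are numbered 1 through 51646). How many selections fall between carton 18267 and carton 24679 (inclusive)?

15

k = 434
First selection ≥ 18267: 106 + ⌈(18267−106)/434⌉·434 = 106 + 42×434 = 18334
Last selection ≤ 24679: 106 + ⌊(24679−106)/434⌋·434 = 106 + 56×434 = 24410
Count = 56 − 42 + 1 = 15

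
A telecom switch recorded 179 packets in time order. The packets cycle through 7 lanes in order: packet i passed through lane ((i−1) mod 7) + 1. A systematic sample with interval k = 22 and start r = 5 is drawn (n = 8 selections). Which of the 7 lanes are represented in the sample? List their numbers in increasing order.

1, 2, 3, 4, 5, 6, 7

Consecutive selections differ by k = 22, so their lane numbers differ by 22 mod 7 = 1.
gcd(22, 7) = 1, so the sample visits 7/1 = 7 distinct residues mod 7.
Start 5 is lane 5; the lanes hit are 1, 2, 3, 4, 5, 6, 7.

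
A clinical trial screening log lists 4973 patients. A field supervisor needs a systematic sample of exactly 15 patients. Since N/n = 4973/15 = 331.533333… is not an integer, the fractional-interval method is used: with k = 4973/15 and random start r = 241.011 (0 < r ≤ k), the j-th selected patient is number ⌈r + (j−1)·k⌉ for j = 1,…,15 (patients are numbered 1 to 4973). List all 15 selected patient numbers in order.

j=1: r + 0k = 241.011 → ⌈·⌉ = 242
j=2: r + 1k = 572.544333… → ⌈·⌉ = 573
j=3: r + 2k = 904.077666… → ⌈·⌉ = 905
j=4: r + 3k = 1235.611 → ⌈·⌉ = 1236
j=5: r + 4k = 1567.144333… → ⌈·⌉ = 1568
j=6: r + 5k = 1898.677666… → ⌈·⌉ = 1899
j=7: r + 6k = 2230.211 → ⌈·⌉ = 2231
j=8: r + 7k = 2561.744333… → ⌈·⌉ = 2562
j=9: r + 8k = 2893.277666… → ⌈·⌉ = 2894
j=10: r + 9k = 3224.811 → ⌈·⌉ = 3225
j=11: r + 10k = 3556.344333… → ⌈·⌉ = 3557
j=12: r + 11k = 3887.877666… → ⌈·⌉ = 3888
j=13: r + 12k = 4219.411 → ⌈·⌉ = 4220
j=14: r + 13k = 4550.944333… → ⌈·⌉ = 4551
j=15: r + 14k = 4882.477666… → ⌈·⌉ = 4883

242, 573, 905, 1236, 1568, 1899, 2231, 2562, 2894, 3225, 3557, 3888, 4220, 4551, 4883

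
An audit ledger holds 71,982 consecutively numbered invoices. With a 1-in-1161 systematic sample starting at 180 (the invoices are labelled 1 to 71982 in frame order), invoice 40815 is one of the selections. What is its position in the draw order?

k = 1161
position = (40815 − 180)/1161 + 1 = 40635/1161 + 1 = 35 + 1 = 36

36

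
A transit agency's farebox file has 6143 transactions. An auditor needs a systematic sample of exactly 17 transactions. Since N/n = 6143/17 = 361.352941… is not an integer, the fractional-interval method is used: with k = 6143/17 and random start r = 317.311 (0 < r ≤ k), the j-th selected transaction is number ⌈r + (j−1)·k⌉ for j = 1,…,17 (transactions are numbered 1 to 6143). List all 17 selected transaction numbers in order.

318, 679, 1041, 1402, 1763, 2125, 2486, 2847, 3209, 3570, 3931, 4293, 4654, 5015, 5377, 5738, 6099

j=1: r + 0k = 317.311 → ⌈·⌉ = 318
j=2: r + 1k = 678.663941… → ⌈·⌉ = 679
j=3: r + 2k = 1040.016882… → ⌈·⌉ = 1041
j=4: r + 3k = 1401.369823… → ⌈·⌉ = 1402
j=5: r + 4k = 1762.722764… → ⌈·⌉ = 1763
j=6: r + 5k = 2124.075705… → ⌈·⌉ = 2125
j=7: r + 6k = 2485.428647… → ⌈·⌉ = 2486
j=8: r + 7k = 2846.781588… → ⌈·⌉ = 2847
j=9: r + 8k = 3208.134529… → ⌈·⌉ = 3209
j=10: r + 9k = 3569.487470… → ⌈·⌉ = 3570
j=11: r + 10k = 3930.840411… → ⌈·⌉ = 3931
j=12: r + 11k = 4292.193352… → ⌈·⌉ = 4293
j=13: r + 12k = 4653.546294… → ⌈·⌉ = 4654
j=14: r + 13k = 5014.899235… → ⌈·⌉ = 5015
j=15: r + 14k = 5376.252176… → ⌈·⌉ = 5377
j=16: r + 15k = 5737.605117… → ⌈·⌉ = 5738
j=17: r + 16k = 6098.958058… → ⌈·⌉ = 6099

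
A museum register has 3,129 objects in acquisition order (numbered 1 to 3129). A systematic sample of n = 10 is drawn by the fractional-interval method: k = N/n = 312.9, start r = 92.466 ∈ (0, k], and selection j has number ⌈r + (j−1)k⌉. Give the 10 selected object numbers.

93, 406, 719, 1032, 1345, 1657, 1970, 2283, 2596, 2909

j=1: r + 0k = 92.466 → ⌈·⌉ = 93
j=2: r + 1k = 405.366 → ⌈·⌉ = 406
j=3: r + 2k = 718.266 → ⌈·⌉ = 719
j=4: r + 3k = 1031.166 → ⌈·⌉ = 1032
j=5: r + 4k = 1344.066 → ⌈·⌉ = 1345
j=6: r + 5k = 1656.966 → ⌈·⌉ = 1657
j=7: r + 6k = 1969.866 → ⌈·⌉ = 1970
j=8: r + 7k = 2282.766 → ⌈·⌉ = 2283
j=9: r + 8k = 2595.666 → ⌈·⌉ = 2596
j=10: r + 9k = 2908.566 → ⌈·⌉ = 2909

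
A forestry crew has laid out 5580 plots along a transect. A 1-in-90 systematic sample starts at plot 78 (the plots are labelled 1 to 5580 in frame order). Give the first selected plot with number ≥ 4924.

k = 90
Steps past start: ⌈(4924 − 78)/90⌉ = ⌈4846/90⌉ = 54
Selected plot: 78 + 54×90 = 4938

4938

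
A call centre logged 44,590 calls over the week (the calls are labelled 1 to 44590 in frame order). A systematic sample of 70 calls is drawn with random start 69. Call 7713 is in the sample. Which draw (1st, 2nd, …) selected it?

13

k = 44590/70 = 637
position = (7713 − 69)/637 + 1 = 7644/637 + 1 = 12 + 1 = 13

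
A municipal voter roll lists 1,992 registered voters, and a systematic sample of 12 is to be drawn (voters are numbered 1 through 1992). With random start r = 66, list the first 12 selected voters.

66, 232, 398, 564, 730, 896, 1062, 1228, 1394, 1560, 1726, 1892

k = N/n = 1992/12 = 166
voter 1: 66
voter 2: 66 + 166 = 232
voter 3: 232 + 166 = 398
voter 4: 398 + 166 = 564
voter 5: 564 + 166 = 730
voter 6: 730 + 166 = 896
voter 7: 896 + 166 = 1062
voter 8: 1062 + 166 = 1228
voter 9: 1228 + 166 = 1394
voter 10: 1394 + 166 = 1560
voter 11: 1560 + 166 = 1726
voter 12: 1726 + 166 = 1892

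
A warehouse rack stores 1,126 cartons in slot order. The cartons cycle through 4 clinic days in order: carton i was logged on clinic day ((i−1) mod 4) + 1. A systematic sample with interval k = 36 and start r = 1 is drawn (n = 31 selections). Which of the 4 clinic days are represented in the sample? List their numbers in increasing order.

Consecutive selections differ by k = 36, so their clinic day numbers differ by 36 mod 4 = 0.
gcd(36, 4) = 4, so the sample visits 4/4 = 1 distinct residues mod 4.
Start 1 is clinic day 1; the clinic days hit are 1.

1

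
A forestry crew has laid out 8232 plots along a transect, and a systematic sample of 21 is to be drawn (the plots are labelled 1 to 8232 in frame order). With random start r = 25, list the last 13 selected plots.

k = N/n = 8232/21 = 392
9th selection = 25 + 8×392 = 3161
10th: 3161 + 392 = 3553
11th: 3553 + 392 = 3945
12th: 3945 + 392 = 4337
13th: 4337 + 392 = 4729
14th: 4729 + 392 = 5121
15th: 5121 + 392 = 5513
16th: 5513 + 392 = 5905
17th: 5905 + 392 = 6297
18th: 6297 + 392 = 6689
19th: 6689 + 392 = 7081
20th: 7081 + 392 = 7473
21st: 7473 + 392 = 7865

3161, 3553, 3945, 4337, 4729, 5121, 5513, 5905, 6297, 6689, 7081, 7473, 7865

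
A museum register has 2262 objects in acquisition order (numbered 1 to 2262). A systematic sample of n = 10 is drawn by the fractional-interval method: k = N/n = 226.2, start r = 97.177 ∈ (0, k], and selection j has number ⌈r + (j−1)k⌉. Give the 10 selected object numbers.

98, 324, 550, 776, 1002, 1229, 1455, 1681, 1907, 2133

j=1: r + 0k = 97.177 → ⌈·⌉ = 98
j=2: r + 1k = 323.377 → ⌈·⌉ = 324
j=3: r + 2k = 549.577 → ⌈·⌉ = 550
j=4: r + 3k = 775.777 → ⌈·⌉ = 776
j=5: r + 4k = 1001.977 → ⌈·⌉ = 1002
j=6: r + 5k = 1228.177 → ⌈·⌉ = 1229
j=7: r + 6k = 1454.377 → ⌈·⌉ = 1455
j=8: r + 7k = 1680.577 → ⌈·⌉ = 1681
j=9: r + 8k = 1906.777 → ⌈·⌉ = 1907
j=10: r + 9k = 2132.977 → ⌈·⌉ = 2133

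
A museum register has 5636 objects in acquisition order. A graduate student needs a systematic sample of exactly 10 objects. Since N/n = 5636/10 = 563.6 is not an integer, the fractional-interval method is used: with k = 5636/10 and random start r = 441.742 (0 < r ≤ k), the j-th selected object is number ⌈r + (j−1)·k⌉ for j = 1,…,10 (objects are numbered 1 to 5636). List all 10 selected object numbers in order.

442, 1006, 1569, 2133, 2697, 3260, 3824, 4387, 4951, 5515

j=1: r + 0k = 441.742 → ⌈·⌉ = 442
j=2: r + 1k = 1005.342 → ⌈·⌉ = 1006
j=3: r + 2k = 1568.942 → ⌈·⌉ = 1569
j=4: r + 3k = 2132.542 → ⌈·⌉ = 2133
j=5: r + 4k = 2696.142 → ⌈·⌉ = 2697
j=6: r + 5k = 3259.742 → ⌈·⌉ = 3260
j=7: r + 6k = 3823.342 → ⌈·⌉ = 3824
j=8: r + 7k = 4386.942 → ⌈·⌉ = 4387
j=9: r + 8k = 4950.542 → ⌈·⌉ = 4951
j=10: r + 9k = 5514.142 → ⌈·⌉ = 5515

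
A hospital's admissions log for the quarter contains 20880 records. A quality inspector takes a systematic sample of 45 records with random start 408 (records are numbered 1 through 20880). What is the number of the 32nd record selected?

14792

k = 20880/45 = 464
32nd selection = r + (32−1)·k = 408 + 31×464 = 408 + 14384 = 14792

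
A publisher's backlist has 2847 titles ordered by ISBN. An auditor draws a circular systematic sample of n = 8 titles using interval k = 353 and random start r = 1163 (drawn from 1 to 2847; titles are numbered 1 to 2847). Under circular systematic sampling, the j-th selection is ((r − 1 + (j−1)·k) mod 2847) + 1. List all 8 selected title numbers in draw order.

Selection 1: 1163
Selection 2: 1163 + 353 = 1516
Selection 3: 1516 + 353 = 1869
Selection 4: 1869 + 353 = 2222
Selection 5: 2222 + 353 = 2575
Selection 6: 2575 + 353 = 2928 → 2928 − 2847 = 81
Selection 7: 81 + 353 = 434
Selection 8: 434 + 353 = 787

1163, 1516, 1869, 2222, 2575, 81, 434, 787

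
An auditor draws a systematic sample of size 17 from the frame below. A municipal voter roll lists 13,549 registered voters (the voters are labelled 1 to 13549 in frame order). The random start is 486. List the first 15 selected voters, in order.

486, 1283, 2080, 2877, 3674, 4471, 5268, 6065, 6862, 7659, 8456, 9253, 10050, 10847, 11644

k = N/n = 13549/17 = 797
voter 1: 486
voter 2: 486 + 797 = 1283
voter 3: 1283 + 797 = 2080
voter 4: 2080 + 797 = 2877
voter 5: 2877 + 797 = 3674
voter 6: 3674 + 797 = 4471
voter 7: 4471 + 797 = 5268
voter 8: 5268 + 797 = 6065
voter 9: 6065 + 797 = 6862
voter 10: 6862 + 797 = 7659
voter 11: 7659 + 797 = 8456
voter 12: 8456 + 797 = 9253
voter 13: 9253 + 797 = 10050
voter 14: 10050 + 797 = 10847
voter 15: 10847 + 797 = 11644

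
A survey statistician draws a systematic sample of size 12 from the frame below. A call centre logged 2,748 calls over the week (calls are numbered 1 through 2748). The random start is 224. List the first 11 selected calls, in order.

k = N/n = 2748/12 = 229
call 1: 224
call 2: 224 + 229 = 453
call 3: 453 + 229 = 682
call 4: 682 + 229 = 911
call 5: 911 + 229 = 1140
call 6: 1140 + 229 = 1369
call 7: 1369 + 229 = 1598
call 8: 1598 + 229 = 1827
call 9: 1827 + 229 = 2056
call 10: 2056 + 229 = 2285
call 11: 2285 + 229 = 2514

224, 453, 682, 911, 1140, 1369, 1598, 1827, 2056, 2285, 2514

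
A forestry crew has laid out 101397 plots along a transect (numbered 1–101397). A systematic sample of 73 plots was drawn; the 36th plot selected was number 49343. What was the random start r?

728

k = 101397/73 = 1389
r = 49343 − (36−1)×1389 = 49343 − 48615 = 728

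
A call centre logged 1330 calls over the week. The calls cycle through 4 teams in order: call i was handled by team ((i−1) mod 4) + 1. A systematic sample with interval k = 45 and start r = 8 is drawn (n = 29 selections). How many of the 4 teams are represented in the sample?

4

Consecutive selections differ by k = 45, so their team numbers differ by 45 mod 4 = 1.
gcd(45, 4) = 1, so the sample visits 4/1 = 4 distinct residues mod 4.
Start 8 is team 4; the teams hit are 1, 2, 3, 4.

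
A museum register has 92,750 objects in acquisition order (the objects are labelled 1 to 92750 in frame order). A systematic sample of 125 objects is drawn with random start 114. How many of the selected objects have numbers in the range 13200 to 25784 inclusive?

k = 92750/125 = 742
First selection ≥ 13200: 114 + ⌈(13200−114)/742⌉·742 = 114 + 18×742 = 13470
Last selection ≤ 25784: 114 + ⌊(25784−114)/742⌋·742 = 114 + 34×742 = 25342
Count = 34 − 18 + 1 = 17

17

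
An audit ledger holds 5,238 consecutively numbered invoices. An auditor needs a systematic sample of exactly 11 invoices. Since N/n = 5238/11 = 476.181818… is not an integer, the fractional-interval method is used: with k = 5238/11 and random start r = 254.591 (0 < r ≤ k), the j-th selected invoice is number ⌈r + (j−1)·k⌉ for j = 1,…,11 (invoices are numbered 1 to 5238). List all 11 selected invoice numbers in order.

255, 731, 1207, 1684, 2160, 2636, 3112, 3588, 4065, 4541, 5017

j=1: r + 0k = 254.591 → ⌈·⌉ = 255
j=2: r + 1k = 730.772818… → ⌈·⌉ = 731
j=3: r + 2k = 1206.954636… → ⌈·⌉ = 1207
j=4: r + 3k = 1683.136454… → ⌈·⌉ = 1684
j=5: r + 4k = 2159.318272… → ⌈·⌉ = 2160
j=6: r + 5k = 2635.500090… → ⌈·⌉ = 2636
j=7: r + 6k = 3111.681909… → ⌈·⌉ = 3112
j=8: r + 7k = 3587.863727… → ⌈·⌉ = 3588
j=9: r + 8k = 4064.045545… → ⌈·⌉ = 4065
j=10: r + 9k = 4540.227363… → ⌈·⌉ = 4541
j=11: r + 10k = 5016.409181… → ⌈·⌉ = 5017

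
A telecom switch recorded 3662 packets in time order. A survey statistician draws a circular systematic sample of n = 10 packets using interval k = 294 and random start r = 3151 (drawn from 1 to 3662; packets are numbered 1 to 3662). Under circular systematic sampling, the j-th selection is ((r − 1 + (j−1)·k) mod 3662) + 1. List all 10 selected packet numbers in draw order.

Selection 1: 3151
Selection 2: 3151 + 294 = 3445
Selection 3: 3445 + 294 = 3739 → 3739 − 3662 = 77
Selection 4: 77 + 294 = 371
Selection 5: 371 + 294 = 665
Selection 6: 665 + 294 = 959
Selection 7: 959 + 294 = 1253
Selection 8: 1253 + 294 = 1547
Selection 9: 1547 + 294 = 1841
Selection 10: 1841 + 294 = 2135

3151, 3445, 77, 371, 665, 959, 1253, 1547, 1841, 2135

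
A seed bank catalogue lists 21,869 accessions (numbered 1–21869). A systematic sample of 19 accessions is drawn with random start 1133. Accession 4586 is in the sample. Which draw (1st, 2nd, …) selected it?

k = 21869/19 = 1151
position = (4586 − 1133)/1151 + 1 = 3453/1151 + 1 = 3 + 1 = 4

4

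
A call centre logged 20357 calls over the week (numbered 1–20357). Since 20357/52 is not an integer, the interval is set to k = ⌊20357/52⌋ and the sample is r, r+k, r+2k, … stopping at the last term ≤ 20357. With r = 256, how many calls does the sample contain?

k = ⌊20357/52⌋ = 391
Achieved size = ⌊(20357 − 256)/391⌋ + 1 = ⌊20101/391⌋ + 1 = 51 + 1 = 52
(last selection: 256 + 51×391 = 20197 ≤ 20357; next would be 20588 > 20357)

52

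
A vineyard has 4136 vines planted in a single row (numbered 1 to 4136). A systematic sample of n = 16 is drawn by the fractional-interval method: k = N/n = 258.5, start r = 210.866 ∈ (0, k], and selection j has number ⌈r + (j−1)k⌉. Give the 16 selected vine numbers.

j=1: r + 0k = 210.866 → ⌈·⌉ = 211
j=2: r + 1k = 469.366 → ⌈·⌉ = 470
j=3: r + 2k = 727.866 → ⌈·⌉ = 728
j=4: r + 3k = 986.366 → ⌈·⌉ = 987
j=5: r + 4k = 1244.866 → ⌈·⌉ = 1245
j=6: r + 5k = 1503.366 → ⌈·⌉ = 1504
j=7: r + 6k = 1761.866 → ⌈·⌉ = 1762
j=8: r + 7k = 2020.366 → ⌈·⌉ = 2021
j=9: r + 8k = 2278.866 → ⌈·⌉ = 2279
j=10: r + 9k = 2537.366 → ⌈·⌉ = 2538
j=11: r + 10k = 2795.866 → ⌈·⌉ = 2796
j=12: r + 11k = 3054.366 → ⌈·⌉ = 3055
j=13: r + 12k = 3312.866 → ⌈·⌉ = 3313
j=14: r + 13k = 3571.366 → ⌈·⌉ = 3572
j=15: r + 14k = 3829.866 → ⌈·⌉ = 3830
j=16: r + 15k = 4088.366 → ⌈·⌉ = 4089

211, 470, 728, 987, 1245, 1504, 1762, 2021, 2279, 2538, 2796, 3055, 3313, 3572, 3830, 4089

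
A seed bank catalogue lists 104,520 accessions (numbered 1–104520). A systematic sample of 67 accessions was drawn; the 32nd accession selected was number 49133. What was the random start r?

k = 104520/67 = 1560
r = 49133 − (32−1)×1560 = 49133 − 48360 = 773

773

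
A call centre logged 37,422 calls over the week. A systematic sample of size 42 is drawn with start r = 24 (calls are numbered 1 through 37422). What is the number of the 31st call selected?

26754

k = 37422/42 = 891
31st selection = r + (31−1)·k = 24 + 30×891 = 24 + 26730 = 26754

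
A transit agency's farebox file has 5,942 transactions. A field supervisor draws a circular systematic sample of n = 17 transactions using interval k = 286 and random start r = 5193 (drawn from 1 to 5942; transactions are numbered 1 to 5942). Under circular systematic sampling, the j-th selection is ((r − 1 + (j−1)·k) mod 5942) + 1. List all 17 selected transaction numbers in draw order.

5193, 5479, 5765, 109, 395, 681, 967, 1253, 1539, 1825, 2111, 2397, 2683, 2969, 3255, 3541, 3827

Selection 1: 5193
Selection 2: 5193 + 286 = 5479
Selection 3: 5479 + 286 = 5765
Selection 4: 5765 + 286 = 6051 → 6051 − 5942 = 109
Selection 5: 109 + 286 = 395
Selection 6: 395 + 286 = 681
Selection 7: 681 + 286 = 967
Selection 8: 967 + 286 = 1253
Selection 9: 1253 + 286 = 1539
Selection 10: 1539 + 286 = 1825
Selection 11: 1825 + 286 = 2111
Selection 12: 2111 + 286 = 2397
Selection 13: 2397 + 286 = 2683
Selection 14: 2683 + 286 = 2969
Selection 15: 2969 + 286 = 3255
Selection 16: 3255 + 286 = 3541
Selection 17: 3541 + 286 = 3827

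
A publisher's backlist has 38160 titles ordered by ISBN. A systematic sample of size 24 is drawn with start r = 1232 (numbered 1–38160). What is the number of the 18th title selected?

k = 38160/24 = 1590
18th selection = r + (18−1)·k = 1232 + 17×1590 = 1232 + 27030 = 28262

28262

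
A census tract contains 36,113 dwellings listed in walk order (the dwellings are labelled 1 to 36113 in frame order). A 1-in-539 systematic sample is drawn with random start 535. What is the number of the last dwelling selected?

36109

k = 539
67th selection = r + (67−1)·k = 535 + 66×539 = 535 + 35574 = 36109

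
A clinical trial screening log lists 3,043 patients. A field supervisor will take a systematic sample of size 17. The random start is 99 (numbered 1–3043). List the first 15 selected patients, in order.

99, 278, 457, 636, 815, 994, 1173, 1352, 1531, 1710, 1889, 2068, 2247, 2426, 2605

k = N/n = 3043/17 = 179
patient 1: 99
patient 2: 99 + 179 = 278
patient 3: 278 + 179 = 457
patient 4: 457 + 179 = 636
patient 5: 636 + 179 = 815
patient 6: 815 + 179 = 994
patient 7: 994 + 179 = 1173
patient 8: 1173 + 179 = 1352
patient 9: 1352 + 179 = 1531
patient 10: 1531 + 179 = 1710
patient 11: 1710 + 179 = 1889
patient 12: 1889 + 179 = 2068
patient 13: 2068 + 179 = 2247
patient 14: 2247 + 179 = 2426
patient 15: 2426 + 179 = 2605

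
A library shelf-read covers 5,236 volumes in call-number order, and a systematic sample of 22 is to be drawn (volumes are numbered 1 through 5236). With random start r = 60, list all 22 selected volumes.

60, 298, 536, 774, 1012, 1250, 1488, 1726, 1964, 2202, 2440, 2678, 2916, 3154, 3392, 3630, 3868, 4106, 4344, 4582, 4820, 5058

k = N/n = 5236/22 = 238
volume 1: 60
volume 2: 60 + 238 = 298
volume 3: 298 + 238 = 536
volume 4: 536 + 238 = 774
volume 5: 774 + 238 = 1012
volume 6: 1012 + 238 = 1250
volume 7: 1250 + 238 = 1488
volume 8: 1488 + 238 = 1726
volume 9: 1726 + 238 = 1964
volume 10: 1964 + 238 = 2202
volume 11: 2202 + 238 = 2440
volume 12: 2440 + 238 = 2678
volume 13: 2678 + 238 = 2916
volume 14: 2916 + 238 = 3154
volume 15: 3154 + 238 = 3392
volume 16: 3392 + 238 = 3630
volume 17: 3630 + 238 = 3868
volume 18: 3868 + 238 = 4106
volume 19: 4106 + 238 = 4344
volume 20: 4344 + 238 = 4582
volume 21: 4582 + 238 = 4820
volume 22: 4820 + 238 = 5058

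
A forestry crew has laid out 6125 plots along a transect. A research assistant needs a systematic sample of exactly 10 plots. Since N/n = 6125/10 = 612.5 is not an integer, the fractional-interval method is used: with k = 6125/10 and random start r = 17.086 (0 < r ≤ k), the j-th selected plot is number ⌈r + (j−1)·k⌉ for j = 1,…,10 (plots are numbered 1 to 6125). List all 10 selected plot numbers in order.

18, 630, 1243, 1855, 2468, 3080, 3693, 4305, 4918, 5530

j=1: r + 0k = 17.086 → ⌈·⌉ = 18
j=2: r + 1k = 629.586 → ⌈·⌉ = 630
j=3: r + 2k = 1242.086 → ⌈·⌉ = 1243
j=4: r + 3k = 1854.586 → ⌈·⌉ = 1855
j=5: r + 4k = 2467.086 → ⌈·⌉ = 2468
j=6: r + 5k = 3079.586 → ⌈·⌉ = 3080
j=7: r + 6k = 3692.086 → ⌈·⌉ = 3693
j=8: r + 7k = 4304.586 → ⌈·⌉ = 4305
j=9: r + 8k = 4917.086 → ⌈·⌉ = 4918
j=10: r + 9k = 5529.586 → ⌈·⌉ = 5530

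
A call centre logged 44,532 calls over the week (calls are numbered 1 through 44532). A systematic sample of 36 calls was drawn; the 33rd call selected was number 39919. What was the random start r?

335

k = 44532/36 = 1237
r = 39919 − (33−1)×1237 = 39919 − 39584 = 335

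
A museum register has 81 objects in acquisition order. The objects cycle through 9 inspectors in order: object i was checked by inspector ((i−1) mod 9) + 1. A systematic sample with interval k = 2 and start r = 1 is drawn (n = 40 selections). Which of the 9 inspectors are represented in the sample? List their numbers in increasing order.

1, 2, 3, 4, 5, 6, 7, 8, 9

Consecutive selections differ by k = 2, so their inspector numbers differ by 2 mod 9 = 2.
gcd(2, 9) = 1, so the sample visits 9/1 = 9 distinct residues mod 9.
Start 1 is inspector 1; the inspectors hit are 1, 2, 3, 4, 5, 6, 7, 8, 9.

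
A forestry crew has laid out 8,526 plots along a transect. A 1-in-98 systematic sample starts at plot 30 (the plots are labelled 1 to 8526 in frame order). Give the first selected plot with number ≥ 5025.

k = 98
Steps past start: ⌈(5025 − 30)/98⌉ = ⌈4995/98⌉ = 51
Selected plot: 30 + 51×98 = 5028

5028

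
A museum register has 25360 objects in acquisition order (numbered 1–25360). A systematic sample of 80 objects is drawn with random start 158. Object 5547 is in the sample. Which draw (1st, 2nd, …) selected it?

k = 25360/80 = 317
position = (5547 − 158)/317 + 1 = 5389/317 + 1 = 17 + 1 = 18

18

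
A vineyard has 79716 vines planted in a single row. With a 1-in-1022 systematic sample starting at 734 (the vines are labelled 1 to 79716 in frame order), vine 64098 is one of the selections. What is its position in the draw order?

k = 1022
position = (64098 − 734)/1022 + 1 = 63364/1022 + 1 = 62 + 1 = 63

63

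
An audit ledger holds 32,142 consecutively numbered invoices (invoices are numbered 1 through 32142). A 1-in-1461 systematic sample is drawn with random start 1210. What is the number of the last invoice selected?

31891

k = 1461
22nd selection = r + (22−1)·k = 1210 + 21×1461 = 1210 + 30681 = 31891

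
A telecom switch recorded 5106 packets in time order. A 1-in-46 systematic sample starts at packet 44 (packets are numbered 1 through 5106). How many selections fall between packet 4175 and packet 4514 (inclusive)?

8

k = 46
First selection ≥ 4175: 44 + ⌈(4175−44)/46⌉·46 = 44 + 90×46 = 4184
Last selection ≤ 4514: 44 + ⌊(4514−44)/46⌋·46 = 44 + 97×46 = 4506
Count = 97 − 90 + 1 = 8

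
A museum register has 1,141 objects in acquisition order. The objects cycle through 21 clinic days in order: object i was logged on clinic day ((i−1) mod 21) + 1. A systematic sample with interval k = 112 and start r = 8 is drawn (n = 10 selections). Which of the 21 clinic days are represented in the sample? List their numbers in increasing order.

1, 8, 15

Consecutive selections differ by k = 112, so their clinic day numbers differ by 112 mod 21 = 7.
gcd(112, 21) = 7, so the sample visits 21/7 = 3 distinct residues mod 21.
Start 8 is clinic day 8; the clinic days hit are 1, 8, 15.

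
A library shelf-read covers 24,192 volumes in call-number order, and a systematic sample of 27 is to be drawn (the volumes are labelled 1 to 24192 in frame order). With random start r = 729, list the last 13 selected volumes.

13273, 14169, 15065, 15961, 16857, 17753, 18649, 19545, 20441, 21337, 22233, 23129, 24025

k = N/n = 24192/27 = 896
15th selection = 729 + 14×896 = 13273
16th: 13273 + 896 = 14169
17th: 14169 + 896 = 15065
18th: 15065 + 896 = 15961
19th: 15961 + 896 = 16857
20th: 16857 + 896 = 17753
21st: 17753 + 896 = 18649
22nd: 18649 + 896 = 19545
23rd: 19545 + 896 = 20441
24th: 20441 + 896 = 21337
25th: 21337 + 896 = 22233
26th: 22233 + 896 = 23129
27th: 23129 + 896 = 24025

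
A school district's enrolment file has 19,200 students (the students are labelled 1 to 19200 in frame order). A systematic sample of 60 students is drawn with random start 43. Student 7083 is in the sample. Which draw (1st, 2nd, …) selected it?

23

k = 19200/60 = 320
position = (7083 − 43)/320 + 1 = 7040/320 + 1 = 22 + 1 = 23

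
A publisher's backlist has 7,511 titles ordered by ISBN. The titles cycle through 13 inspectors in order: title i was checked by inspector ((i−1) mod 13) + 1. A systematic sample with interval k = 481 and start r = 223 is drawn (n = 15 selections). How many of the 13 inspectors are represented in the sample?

Consecutive selections differ by k = 481, so their inspector numbers differ by 481 mod 13 = 0.
gcd(481, 13) = 13, so the sample visits 13/13 = 1 distinct residues mod 13.
Start 223 is inspector 2; the inspectors hit are 2.

1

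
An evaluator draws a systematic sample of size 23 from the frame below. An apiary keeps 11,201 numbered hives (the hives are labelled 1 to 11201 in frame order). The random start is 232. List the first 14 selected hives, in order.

232, 719, 1206, 1693, 2180, 2667, 3154, 3641, 4128, 4615, 5102, 5589, 6076, 6563

k = N/n = 11201/23 = 487
hive 1: 232
hive 2: 232 + 487 = 719
hive 3: 719 + 487 = 1206
hive 4: 1206 + 487 = 1693
hive 5: 1693 + 487 = 2180
hive 6: 2180 + 487 = 2667
hive 7: 2667 + 487 = 3154
hive 8: 3154 + 487 = 3641
hive 9: 3641 + 487 = 4128
hive 10: 4128 + 487 = 4615
hive 11: 4615 + 487 = 5102
hive 12: 5102 + 487 = 5589
hive 13: 5589 + 487 = 6076
hive 14: 6076 + 487 = 6563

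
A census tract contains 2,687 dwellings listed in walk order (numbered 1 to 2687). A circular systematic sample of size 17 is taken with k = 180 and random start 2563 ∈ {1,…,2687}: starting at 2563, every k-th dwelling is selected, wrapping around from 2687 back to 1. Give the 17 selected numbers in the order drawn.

2563, 56, 236, 416, 596, 776, 956, 1136, 1316, 1496, 1676, 1856, 2036, 2216, 2396, 2576, 69

Selection 1: 2563
Selection 2: 2563 + 180 = 2743 → 2743 − 2687 = 56
Selection 3: 56 + 180 = 236
Selection 4: 236 + 180 = 416
Selection 5: 416 + 180 = 596
Selection 6: 596 + 180 = 776
Selection 7: 776 + 180 = 956
Selection 8: 956 + 180 = 1136
Selection 9: 1136 + 180 = 1316
Selection 10: 1316 + 180 = 1496
Selection 11: 1496 + 180 = 1676
Selection 12: 1676 + 180 = 1856
Selection 13: 1856 + 180 = 2036
Selection 14: 2036 + 180 = 2216
Selection 15: 2216 + 180 = 2396
Selection 16: 2396 + 180 = 2576
Selection 17: 2576 + 180 = 2756 → 2756 − 2687 = 69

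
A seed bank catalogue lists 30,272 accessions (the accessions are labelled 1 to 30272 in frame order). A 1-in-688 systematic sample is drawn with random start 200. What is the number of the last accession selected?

29784

k = 688
44th selection = r + (44−1)·k = 200 + 43×688 = 200 + 29584 = 29784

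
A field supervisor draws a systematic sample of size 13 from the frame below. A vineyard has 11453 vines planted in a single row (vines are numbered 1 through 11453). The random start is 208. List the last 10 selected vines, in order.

2851, 3732, 4613, 5494, 6375, 7256, 8137, 9018, 9899, 10780

k = N/n = 11453/13 = 881
4th selection = 208 + 3×881 = 2851
5th: 2851 + 881 = 3732
6th: 3732 + 881 = 4613
7th: 4613 + 881 = 5494
8th: 5494 + 881 = 6375
9th: 6375 + 881 = 7256
10th: 7256 + 881 = 8137
11th: 8137 + 881 = 9018
12th: 9018 + 881 = 9899
13th: 9899 + 881 = 10780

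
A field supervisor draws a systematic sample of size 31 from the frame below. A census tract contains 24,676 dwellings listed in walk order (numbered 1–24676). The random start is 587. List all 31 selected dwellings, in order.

587, 1383, 2179, 2975, 3771, 4567, 5363, 6159, 6955, 7751, 8547, 9343, 10139, 10935, 11731, 12527, 13323, 14119, 14915, 15711, 16507, 17303, 18099, 18895, 19691, 20487, 21283, 22079, 22875, 23671, 24467

k = N/n = 24676/31 = 796
dwelling 1: 587
dwelling 2: 587 + 796 = 1383
dwelling 3: 1383 + 796 = 2179
dwelling 4: 2179 + 796 = 2975
dwelling 5: 2975 + 796 = 3771
dwelling 6: 3771 + 796 = 4567
dwelling 7: 4567 + 796 = 5363
dwelling 8: 5363 + 796 = 6159
dwelling 9: 6159 + 796 = 6955
dwelling 10: 6955 + 796 = 7751
dwelling 11: 7751 + 796 = 8547
dwelling 12: 8547 + 796 = 9343
dwelling 13: 9343 + 796 = 10139
dwelling 14: 10139 + 796 = 10935
dwelling 15: 10935 + 796 = 11731
dwelling 16: 11731 + 796 = 12527
dwelling 17: 12527 + 796 = 13323
dwelling 18: 13323 + 796 = 14119
dwelling 19: 14119 + 796 = 14915
dwelling 20: 14915 + 796 = 15711
dwelling 21: 15711 + 796 = 16507
dwelling 22: 16507 + 796 = 17303
dwelling 23: 17303 + 796 = 18099
dwelling 24: 18099 + 796 = 18895
dwelling 25: 18895 + 796 = 19691
dwelling 26: 19691 + 796 = 20487
dwelling 27: 20487 + 796 = 21283
dwelling 28: 21283 + 796 = 22079
dwelling 29: 22079 + 796 = 22875
dwelling 30: 22875 + 796 = 23671
dwelling 31: 23671 + 796 = 24467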